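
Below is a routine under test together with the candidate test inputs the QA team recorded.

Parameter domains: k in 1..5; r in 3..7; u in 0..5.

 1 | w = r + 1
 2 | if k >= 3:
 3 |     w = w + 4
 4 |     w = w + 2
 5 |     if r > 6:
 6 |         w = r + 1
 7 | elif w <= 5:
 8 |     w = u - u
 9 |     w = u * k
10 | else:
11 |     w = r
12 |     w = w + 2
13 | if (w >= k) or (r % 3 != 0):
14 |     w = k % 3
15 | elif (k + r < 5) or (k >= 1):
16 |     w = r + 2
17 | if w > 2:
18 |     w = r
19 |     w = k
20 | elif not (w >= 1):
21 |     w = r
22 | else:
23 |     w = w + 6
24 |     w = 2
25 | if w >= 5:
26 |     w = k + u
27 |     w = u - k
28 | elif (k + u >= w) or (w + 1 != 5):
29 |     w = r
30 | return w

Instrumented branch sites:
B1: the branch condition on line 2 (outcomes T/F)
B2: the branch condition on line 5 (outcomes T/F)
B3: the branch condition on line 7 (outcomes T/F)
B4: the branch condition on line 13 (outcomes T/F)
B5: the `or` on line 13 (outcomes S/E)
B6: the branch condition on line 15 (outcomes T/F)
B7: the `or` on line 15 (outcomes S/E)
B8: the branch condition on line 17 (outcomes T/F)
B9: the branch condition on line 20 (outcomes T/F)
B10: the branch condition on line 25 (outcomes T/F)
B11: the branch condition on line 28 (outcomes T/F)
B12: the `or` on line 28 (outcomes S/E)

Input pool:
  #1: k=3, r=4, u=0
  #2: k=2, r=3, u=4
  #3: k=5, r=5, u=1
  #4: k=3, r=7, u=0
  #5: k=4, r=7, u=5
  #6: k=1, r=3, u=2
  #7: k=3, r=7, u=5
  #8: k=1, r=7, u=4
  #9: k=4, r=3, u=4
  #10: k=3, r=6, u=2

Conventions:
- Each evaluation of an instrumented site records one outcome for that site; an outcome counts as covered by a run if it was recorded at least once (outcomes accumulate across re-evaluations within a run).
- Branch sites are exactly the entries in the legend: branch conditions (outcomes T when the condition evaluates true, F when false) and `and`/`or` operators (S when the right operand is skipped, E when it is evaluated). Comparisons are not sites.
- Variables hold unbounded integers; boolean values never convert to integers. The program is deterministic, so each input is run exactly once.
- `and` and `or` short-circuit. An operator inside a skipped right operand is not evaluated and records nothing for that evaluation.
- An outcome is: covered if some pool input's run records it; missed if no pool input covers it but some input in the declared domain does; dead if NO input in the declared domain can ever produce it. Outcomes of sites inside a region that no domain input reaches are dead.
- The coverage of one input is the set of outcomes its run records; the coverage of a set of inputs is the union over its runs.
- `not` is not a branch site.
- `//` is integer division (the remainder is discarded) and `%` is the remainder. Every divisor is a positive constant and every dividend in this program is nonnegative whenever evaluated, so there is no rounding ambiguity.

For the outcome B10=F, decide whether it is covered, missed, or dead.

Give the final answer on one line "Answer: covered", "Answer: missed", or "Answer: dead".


B10=F is recorded by pool input(s) 1, 2, 3, 5, 6, 8, 9 -> covered
Answer: covered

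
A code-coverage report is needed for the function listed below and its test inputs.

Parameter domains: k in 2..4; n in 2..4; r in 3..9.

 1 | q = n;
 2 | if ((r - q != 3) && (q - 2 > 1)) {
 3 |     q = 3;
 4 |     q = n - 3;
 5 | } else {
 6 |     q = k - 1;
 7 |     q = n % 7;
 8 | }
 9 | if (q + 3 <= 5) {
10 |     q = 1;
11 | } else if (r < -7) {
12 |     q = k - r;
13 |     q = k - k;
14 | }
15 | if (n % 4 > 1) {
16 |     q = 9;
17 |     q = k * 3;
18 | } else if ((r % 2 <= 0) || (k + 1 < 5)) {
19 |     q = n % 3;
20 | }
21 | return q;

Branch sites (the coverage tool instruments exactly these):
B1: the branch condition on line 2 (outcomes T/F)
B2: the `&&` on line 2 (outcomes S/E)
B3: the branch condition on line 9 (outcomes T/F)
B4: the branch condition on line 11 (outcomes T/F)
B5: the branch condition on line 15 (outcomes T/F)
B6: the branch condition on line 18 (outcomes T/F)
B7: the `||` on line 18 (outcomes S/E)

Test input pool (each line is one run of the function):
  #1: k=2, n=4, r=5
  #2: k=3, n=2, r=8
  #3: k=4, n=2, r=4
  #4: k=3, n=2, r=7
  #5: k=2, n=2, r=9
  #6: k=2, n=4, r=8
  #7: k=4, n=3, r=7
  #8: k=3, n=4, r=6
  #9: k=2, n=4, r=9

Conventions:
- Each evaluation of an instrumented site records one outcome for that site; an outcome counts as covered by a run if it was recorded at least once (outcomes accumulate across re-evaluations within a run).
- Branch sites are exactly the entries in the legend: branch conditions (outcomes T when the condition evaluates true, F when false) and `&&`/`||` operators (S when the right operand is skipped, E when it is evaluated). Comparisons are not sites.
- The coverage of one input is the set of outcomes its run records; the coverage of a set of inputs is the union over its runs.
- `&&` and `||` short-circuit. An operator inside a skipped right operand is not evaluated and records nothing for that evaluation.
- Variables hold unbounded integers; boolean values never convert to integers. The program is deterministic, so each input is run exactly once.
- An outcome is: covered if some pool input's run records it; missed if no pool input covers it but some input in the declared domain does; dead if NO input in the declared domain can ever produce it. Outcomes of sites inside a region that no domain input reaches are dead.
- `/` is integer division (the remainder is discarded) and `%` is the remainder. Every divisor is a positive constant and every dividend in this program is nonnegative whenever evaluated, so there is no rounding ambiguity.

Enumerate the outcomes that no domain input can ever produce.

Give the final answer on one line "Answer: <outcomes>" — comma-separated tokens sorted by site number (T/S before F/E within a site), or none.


exhaustive pass over the 63-input domain:
  B4=T: never recorded by any domain input -> dead
  reachable outcomes have witnesses, e.g. B1=T (e.g. k=2, n=4, r=3), B1=F (e.g. k=2, n=2, r=3), B2=S (e.g. k=2, n=2, r=5), B2=E (e.g. k=2, n=2, r=3)
Answer: B4=T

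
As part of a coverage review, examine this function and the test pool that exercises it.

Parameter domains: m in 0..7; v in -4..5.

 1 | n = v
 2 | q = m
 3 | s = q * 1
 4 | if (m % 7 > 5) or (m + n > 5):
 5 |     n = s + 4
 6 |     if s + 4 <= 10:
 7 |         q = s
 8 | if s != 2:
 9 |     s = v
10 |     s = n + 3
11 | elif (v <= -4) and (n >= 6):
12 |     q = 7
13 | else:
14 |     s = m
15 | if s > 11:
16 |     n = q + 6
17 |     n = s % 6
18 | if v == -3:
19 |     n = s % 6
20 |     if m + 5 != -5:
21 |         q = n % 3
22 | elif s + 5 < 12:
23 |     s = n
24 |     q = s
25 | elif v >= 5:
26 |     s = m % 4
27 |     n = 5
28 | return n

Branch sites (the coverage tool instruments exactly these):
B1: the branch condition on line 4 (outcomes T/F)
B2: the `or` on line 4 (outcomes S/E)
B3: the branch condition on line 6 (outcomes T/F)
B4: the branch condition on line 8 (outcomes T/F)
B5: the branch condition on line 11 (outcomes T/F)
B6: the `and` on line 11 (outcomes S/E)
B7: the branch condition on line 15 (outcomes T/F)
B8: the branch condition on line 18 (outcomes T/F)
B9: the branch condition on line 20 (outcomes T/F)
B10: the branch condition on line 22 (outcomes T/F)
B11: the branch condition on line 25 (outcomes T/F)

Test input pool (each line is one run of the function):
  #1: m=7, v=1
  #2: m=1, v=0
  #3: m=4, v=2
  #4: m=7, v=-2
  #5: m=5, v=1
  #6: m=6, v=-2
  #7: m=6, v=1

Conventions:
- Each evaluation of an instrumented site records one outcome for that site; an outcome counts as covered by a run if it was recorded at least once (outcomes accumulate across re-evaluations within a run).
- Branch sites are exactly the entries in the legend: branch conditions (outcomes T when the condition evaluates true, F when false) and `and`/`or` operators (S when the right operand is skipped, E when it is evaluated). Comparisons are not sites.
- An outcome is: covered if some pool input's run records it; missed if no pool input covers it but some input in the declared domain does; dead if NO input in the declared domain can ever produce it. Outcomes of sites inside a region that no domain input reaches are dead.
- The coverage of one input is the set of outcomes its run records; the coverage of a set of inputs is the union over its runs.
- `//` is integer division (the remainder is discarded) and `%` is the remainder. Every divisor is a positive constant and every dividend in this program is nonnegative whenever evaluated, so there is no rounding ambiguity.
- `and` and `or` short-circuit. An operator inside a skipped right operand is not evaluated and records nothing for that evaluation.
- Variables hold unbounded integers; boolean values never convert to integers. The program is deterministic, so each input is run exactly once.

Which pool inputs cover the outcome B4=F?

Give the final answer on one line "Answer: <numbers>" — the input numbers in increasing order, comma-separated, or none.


input #1 (m=7, v=1): never hits B4=F
input #2 (m=1, v=0): never hits B4=F
input #3 (m=4, v=2): never hits B4=F
input #4 (m=7, v=-2): never hits B4=F
input #5 (m=5, v=1): never hits B4=F
input #6 (m=6, v=-2): never hits B4=F
input #7 (m=6, v=1): never hits B4=F
Answer: none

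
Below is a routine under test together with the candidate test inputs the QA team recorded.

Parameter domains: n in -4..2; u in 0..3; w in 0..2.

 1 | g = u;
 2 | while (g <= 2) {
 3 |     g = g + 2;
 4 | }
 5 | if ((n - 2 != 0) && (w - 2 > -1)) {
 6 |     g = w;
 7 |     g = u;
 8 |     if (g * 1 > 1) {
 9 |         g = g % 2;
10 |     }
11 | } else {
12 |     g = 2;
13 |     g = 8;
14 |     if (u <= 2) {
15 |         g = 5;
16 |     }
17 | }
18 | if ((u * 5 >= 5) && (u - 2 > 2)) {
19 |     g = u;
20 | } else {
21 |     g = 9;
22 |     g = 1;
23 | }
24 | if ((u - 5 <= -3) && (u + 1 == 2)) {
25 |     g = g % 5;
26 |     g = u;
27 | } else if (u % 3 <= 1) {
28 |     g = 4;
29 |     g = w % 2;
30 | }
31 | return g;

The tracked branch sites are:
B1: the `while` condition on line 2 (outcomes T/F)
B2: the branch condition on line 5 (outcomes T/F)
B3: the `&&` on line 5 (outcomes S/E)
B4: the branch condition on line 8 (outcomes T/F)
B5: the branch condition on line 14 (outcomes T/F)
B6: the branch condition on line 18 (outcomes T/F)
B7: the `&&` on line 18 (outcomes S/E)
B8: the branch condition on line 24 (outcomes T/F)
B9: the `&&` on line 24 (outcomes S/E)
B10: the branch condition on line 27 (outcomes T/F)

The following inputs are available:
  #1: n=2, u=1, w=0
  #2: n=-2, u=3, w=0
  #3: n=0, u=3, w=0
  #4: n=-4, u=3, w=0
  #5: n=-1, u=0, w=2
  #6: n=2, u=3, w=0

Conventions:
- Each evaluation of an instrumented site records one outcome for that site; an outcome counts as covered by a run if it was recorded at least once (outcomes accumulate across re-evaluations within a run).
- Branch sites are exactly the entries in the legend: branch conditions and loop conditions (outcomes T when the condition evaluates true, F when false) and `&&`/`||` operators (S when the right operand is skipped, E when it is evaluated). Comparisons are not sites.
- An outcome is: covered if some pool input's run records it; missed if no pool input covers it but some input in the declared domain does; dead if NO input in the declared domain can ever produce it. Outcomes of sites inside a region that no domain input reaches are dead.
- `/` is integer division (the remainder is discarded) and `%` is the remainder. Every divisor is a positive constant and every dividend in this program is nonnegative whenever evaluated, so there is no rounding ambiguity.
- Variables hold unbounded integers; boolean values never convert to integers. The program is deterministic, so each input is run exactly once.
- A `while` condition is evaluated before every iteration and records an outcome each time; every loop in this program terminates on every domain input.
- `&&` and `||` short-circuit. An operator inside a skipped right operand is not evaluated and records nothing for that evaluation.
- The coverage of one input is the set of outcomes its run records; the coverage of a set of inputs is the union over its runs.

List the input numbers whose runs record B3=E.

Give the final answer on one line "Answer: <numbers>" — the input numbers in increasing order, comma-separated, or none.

input #1 (n=2, u=1, w=0): never hits B3=E
input #2 (n=-2, u=3, w=0): hits B3=E
input #3 (n=0, u=3, w=0): hits B3=E
input #4 (n=-4, u=3, w=0): hits B3=E
input #5 (n=-1, u=0, w=2): hits B3=E
input #6 (n=2, u=3, w=0): never hits B3=E

Answer: 2, 3, 4, 5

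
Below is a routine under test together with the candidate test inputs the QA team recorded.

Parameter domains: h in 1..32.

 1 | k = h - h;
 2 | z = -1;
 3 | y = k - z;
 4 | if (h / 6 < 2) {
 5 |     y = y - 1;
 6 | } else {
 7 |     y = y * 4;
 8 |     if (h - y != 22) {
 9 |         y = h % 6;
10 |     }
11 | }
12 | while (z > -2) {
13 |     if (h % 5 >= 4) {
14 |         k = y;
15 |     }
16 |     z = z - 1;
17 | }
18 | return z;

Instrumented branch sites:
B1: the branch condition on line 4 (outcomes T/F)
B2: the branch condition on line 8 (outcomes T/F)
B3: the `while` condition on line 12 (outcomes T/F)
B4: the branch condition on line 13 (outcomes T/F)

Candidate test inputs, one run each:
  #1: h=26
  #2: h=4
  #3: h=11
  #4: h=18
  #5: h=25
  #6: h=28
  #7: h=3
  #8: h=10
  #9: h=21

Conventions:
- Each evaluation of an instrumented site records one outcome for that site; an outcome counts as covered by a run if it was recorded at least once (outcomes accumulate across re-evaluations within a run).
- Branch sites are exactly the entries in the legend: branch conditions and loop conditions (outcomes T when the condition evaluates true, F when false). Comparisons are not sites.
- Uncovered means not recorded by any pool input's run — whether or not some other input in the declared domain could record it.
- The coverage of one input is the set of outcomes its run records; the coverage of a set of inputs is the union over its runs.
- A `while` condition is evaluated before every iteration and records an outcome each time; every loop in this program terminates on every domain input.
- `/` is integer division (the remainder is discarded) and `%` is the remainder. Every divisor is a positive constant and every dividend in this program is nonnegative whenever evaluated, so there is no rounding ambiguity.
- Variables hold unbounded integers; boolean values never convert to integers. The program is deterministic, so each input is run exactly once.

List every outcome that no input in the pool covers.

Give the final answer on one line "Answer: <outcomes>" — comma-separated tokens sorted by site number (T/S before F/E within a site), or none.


#1 (h=26) -> B1->F, B2->F, B3->T, B4->F, B3->F; covered: B1=F, B2=F, B3=T, B3=F, B4=F
#2 (h=4) -> B1->T, B3->T, B4->T, B3->F; covered: B1=T, B3=T, B3=F, B4=T
#3 (h=11) -> B1->T, B3->T, B4->F, B3->F; covered: B1=T, B3=T, B3=F, B4=F
#4 (h=18) -> B1->F, B2->T, B3->T, B4->F, B3->F; covered: B1=F, B2=T, B3=T, B3=F, B4=F
#5 (h=25) -> B1->F, B2->T, B3->T, B4->F, B3->F; covered: B1=F, B2=T, B3=T, B3=F, B4=F
#6 (h=28) -> B1->F, B2->T, B3->T, B4->F, B3->F; covered: B1=F, B2=T, B3=T, B3=F, B4=F
#7 (h=3) -> B1->T, B3->T, B4->F, B3->F; covered: B1=T, B3=T, B3=F, B4=F
#8 (h=10) -> B1->T, B3->T, B4->F, B3->F; covered: B1=T, B3=T, B3=F, B4=F
#9 (h=21) -> B1->F, B2->T, B3->T, B4->F, B3->F; covered: B1=F, B2=T, B3=T, B3=F, B4=F
union over the pool: B1=T, B1=F, B2=T, B2=F, B3=T, B3=F, B4=T, B4=F
uncovered (0 of 8): none
Answer: none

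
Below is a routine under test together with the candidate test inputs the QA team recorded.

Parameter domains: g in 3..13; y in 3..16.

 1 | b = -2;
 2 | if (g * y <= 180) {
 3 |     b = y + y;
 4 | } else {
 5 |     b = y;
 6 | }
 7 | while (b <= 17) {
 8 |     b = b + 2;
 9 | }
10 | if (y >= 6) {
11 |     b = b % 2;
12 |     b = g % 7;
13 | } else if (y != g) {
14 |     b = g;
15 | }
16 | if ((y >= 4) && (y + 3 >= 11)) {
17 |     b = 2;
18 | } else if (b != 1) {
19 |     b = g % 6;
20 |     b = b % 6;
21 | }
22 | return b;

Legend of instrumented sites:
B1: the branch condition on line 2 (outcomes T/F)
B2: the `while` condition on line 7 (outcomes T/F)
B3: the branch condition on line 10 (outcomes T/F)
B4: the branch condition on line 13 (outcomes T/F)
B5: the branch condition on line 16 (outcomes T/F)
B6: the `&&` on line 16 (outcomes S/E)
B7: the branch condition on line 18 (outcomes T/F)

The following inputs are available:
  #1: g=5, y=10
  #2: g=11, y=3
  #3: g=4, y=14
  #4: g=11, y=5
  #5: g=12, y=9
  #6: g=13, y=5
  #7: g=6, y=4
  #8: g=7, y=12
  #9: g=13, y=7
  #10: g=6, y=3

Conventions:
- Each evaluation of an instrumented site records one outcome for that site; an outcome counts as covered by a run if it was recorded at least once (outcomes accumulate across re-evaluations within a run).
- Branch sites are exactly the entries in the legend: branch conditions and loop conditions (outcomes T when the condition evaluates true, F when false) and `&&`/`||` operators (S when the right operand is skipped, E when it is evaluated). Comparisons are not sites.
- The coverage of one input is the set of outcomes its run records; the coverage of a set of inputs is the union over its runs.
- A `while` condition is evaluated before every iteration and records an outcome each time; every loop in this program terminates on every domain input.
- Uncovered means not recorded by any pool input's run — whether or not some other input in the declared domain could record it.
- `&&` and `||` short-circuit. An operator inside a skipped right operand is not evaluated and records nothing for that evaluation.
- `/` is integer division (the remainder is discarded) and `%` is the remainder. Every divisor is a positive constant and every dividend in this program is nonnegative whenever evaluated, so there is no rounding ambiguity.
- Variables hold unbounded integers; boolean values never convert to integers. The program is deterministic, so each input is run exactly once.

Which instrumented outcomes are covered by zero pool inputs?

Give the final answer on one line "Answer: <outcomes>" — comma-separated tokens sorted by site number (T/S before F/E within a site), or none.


test 1 (g=5, y=10) fires B1->T, B2->F, B3->T, B6->E, B5->T; hits B1=T, B2=F, B3=T, B5=T, B6=E
test 2 (g=11, y=3) fires B1->T, B2->T, B2->T, B2->T, B2->T, B2->T, B2->T, B2->F, B3->F, B4->T, B6->S, B5->F, B7->T; hits B1=T, B2=T, B2=F, B3=F, B4=T, B5=F, B6=S, B7=T
test 3 (g=4, y=14) fires B1->T, B2->F, B3->T, B6->E, B5->T; hits B1=T, B2=F, B3=T, B5=T, B6=E
test 4 (g=11, y=5) fires B1->T, B2->T, B2->T, B2->T, B2->T, B2->F, B3->F, B4->T, B6->E, B5->F, B7->T; hits B1=T, B2=T, B2=F, B3=F, B4=T, B5=F, B6=E, B7=T
test 5 (g=12, y=9) fires B1->T, B2->F, B3->T, B6->E, B5->T; hits B1=T, B2=F, B3=T, B5=T, B6=E
test 6 (g=13, y=5) fires B1->T, B2->T, B2->T, B2->T, B2->T, B2->F, B3->F, B4->T, B6->E, B5->F, B7->T; hits B1=T, B2=T, B2=F, B3=F, B4=T, B5=F, B6=E, B7=T
test 7 (g=6, y=4) fires B1->T, B2->T, B2->T, B2->T, B2->T, B2->T, B2->F, B3->F, B4->T, B6->E, B5->F, B7->T; hits B1=T, B2=T, B2=F, B3=F, B4=T, B5=F, B6=E, B7=T
test 8 (g=7, y=12) fires B1->T, B2->F, B3->T, B6->E, B5->T; hits B1=T, B2=F, B3=T, B5=T, B6=E
test 9 (g=13, y=7) fires B1->T, B2->T, B2->T, B2->F, B3->T, B6->E, B5->F, B7->T; hits B1=T, B2=T, B2=F, B3=T, B5=F, B6=E, B7=T
test 10 (g=6, y=3) fires B1->T, B2->T, B2->T, B2->T, B2->T, B2->T, B2->T, B2->F, B3->F, B4->T, B6->S, B5->F, B7->T; hits B1=T, B2=T, B2=F, B3=F, B4=T, B5=F, B6=S, B7=T
union over the pool: B1=T, B2=T, B2=F, B3=T, B3=F, B4=T, B5=T, B5=F, B6=S, B6=E, B7=T
uncovered (3 of 14): B1=F, B4=F, B7=F
Answer: B1=F, B4=F, B7=F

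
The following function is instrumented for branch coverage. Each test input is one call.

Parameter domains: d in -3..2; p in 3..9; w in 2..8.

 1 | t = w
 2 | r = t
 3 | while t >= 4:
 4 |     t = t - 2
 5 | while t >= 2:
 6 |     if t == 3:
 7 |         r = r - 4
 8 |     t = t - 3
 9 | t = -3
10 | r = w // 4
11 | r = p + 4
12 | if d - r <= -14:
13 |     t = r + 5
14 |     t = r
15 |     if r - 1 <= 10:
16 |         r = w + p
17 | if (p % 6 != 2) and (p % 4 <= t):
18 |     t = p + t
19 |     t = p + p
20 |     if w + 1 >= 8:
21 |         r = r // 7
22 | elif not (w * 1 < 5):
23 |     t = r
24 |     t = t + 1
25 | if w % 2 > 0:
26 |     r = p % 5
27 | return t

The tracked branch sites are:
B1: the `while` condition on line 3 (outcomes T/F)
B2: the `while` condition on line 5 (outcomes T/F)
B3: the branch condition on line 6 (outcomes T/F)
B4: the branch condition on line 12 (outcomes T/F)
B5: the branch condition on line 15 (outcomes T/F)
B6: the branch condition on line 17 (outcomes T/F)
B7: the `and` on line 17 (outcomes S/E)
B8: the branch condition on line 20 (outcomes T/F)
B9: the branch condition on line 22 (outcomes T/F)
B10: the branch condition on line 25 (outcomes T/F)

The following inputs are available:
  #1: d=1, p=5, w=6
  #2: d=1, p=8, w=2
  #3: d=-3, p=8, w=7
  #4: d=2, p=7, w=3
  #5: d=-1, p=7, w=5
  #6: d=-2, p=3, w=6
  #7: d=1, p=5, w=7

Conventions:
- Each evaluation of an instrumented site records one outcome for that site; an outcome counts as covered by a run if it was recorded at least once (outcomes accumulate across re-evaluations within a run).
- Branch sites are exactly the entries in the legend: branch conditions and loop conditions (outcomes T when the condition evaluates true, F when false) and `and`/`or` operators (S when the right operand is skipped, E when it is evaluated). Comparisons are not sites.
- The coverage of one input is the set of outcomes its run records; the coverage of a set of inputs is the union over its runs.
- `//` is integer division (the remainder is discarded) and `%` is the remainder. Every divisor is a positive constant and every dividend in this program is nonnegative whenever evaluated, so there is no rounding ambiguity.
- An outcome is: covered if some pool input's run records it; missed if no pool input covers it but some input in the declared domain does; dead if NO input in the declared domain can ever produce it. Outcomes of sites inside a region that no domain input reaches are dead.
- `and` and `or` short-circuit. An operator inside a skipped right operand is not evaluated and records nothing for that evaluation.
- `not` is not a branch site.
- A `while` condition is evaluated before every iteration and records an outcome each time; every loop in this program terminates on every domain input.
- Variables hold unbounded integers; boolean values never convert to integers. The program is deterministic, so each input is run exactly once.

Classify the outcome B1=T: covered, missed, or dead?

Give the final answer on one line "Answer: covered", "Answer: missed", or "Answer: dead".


B1=T is recorded by pool input(s) 1, 3, 5, 6, 7 -> covered
Answer: covered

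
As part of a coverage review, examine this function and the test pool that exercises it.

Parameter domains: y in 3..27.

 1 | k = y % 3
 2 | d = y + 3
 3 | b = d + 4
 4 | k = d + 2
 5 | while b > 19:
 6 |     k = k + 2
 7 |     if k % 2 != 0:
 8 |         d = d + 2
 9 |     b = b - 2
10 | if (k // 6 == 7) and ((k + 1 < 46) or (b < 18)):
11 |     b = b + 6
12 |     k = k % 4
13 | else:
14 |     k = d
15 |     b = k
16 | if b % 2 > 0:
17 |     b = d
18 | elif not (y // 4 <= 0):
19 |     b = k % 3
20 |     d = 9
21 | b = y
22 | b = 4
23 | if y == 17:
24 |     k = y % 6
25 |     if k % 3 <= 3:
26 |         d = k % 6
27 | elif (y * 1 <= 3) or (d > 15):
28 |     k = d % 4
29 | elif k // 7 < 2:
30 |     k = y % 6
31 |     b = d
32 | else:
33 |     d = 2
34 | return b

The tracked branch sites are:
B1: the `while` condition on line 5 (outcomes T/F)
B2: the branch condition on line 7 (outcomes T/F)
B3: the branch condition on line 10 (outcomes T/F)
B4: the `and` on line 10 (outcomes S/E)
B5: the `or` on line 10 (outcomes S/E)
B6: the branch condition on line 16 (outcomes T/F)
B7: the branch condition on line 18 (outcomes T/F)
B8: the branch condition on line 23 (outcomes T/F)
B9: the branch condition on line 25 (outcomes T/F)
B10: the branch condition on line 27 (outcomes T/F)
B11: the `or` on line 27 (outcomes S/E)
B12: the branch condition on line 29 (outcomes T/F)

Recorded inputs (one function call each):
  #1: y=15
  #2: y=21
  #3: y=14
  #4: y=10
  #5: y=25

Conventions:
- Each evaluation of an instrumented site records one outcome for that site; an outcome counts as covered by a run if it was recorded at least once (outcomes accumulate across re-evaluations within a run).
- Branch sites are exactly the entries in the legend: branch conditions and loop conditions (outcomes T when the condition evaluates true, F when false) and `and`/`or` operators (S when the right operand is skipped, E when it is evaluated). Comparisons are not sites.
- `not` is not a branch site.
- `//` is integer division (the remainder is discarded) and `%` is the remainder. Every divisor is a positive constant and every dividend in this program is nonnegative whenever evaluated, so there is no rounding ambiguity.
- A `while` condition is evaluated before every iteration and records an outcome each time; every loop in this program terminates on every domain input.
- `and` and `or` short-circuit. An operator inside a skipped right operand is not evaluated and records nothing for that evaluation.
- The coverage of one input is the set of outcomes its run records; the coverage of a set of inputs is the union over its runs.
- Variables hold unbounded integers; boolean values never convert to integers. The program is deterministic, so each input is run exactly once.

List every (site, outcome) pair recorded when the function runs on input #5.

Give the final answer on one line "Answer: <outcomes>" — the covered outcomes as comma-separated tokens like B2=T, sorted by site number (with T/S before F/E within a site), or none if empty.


Tracing the run of input #5 (y=25):
  B1->T, B2->F, B1->T, B2->F, B1->T, B2->F, B1->T, B2->F, B1->T, B2->F
  B1->T, B2->F, B1->T, B2->F, B1->F, B4->E, B5->S, B3->T, B6->F, B7->T
  B8->F, B11->E, B10->F, B12->T
collecting distinct outcomes: B1=T, B1=F, B2=F, B3=T, B4=E, B5=S, B6=F, B7=T, B8=F, B10=F, B11=E, B12=T
Answer: B1=T, B1=F, B2=F, B3=T, B4=E, B5=S, B6=F, B7=T, B8=F, B10=F, B11=E, B12=T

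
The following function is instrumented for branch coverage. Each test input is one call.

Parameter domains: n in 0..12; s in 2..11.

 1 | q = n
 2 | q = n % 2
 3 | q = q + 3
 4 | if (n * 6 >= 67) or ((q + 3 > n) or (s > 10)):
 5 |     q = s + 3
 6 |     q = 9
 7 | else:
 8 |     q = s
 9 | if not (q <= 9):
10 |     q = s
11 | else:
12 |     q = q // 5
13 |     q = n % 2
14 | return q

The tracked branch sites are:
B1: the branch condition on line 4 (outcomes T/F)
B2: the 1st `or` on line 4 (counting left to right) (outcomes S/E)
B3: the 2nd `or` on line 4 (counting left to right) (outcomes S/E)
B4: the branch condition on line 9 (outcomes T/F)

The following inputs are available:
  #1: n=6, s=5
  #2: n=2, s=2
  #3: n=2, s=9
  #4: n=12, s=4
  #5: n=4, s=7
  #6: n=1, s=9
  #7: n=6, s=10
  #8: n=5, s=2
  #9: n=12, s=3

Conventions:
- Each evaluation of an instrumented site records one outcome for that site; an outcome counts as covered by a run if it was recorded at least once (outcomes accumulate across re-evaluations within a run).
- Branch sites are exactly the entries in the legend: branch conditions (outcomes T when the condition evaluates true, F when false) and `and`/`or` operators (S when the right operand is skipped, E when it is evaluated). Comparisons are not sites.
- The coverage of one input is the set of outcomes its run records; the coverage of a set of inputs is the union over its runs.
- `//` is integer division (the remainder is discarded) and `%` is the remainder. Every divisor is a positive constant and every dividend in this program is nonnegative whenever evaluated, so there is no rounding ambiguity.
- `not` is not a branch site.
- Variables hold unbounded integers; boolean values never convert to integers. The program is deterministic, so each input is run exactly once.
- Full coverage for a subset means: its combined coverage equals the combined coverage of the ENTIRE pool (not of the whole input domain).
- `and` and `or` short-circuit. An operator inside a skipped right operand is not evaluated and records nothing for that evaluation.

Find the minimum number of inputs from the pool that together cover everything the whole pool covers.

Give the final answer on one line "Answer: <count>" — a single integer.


input #1 (n=6, s=5): events B2->E, B3->E, B1->F, B4->F; covers B1=F, B2=E, B3=E, B4=F
input #2 (n=2, s=2): events B2->E, B3->S, B1->T, B4->F; covers B1=T, B2=E, B3=S, B4=F
input #3 (n=2, s=9): events B2->E, B3->S, B1->T, B4->F; covers B1=T, B2=E, B3=S, B4=F
input #4 (n=12, s=4): events B2->S, B1->T, B4->F; covers B1=T, B2=S, B4=F
input #5 (n=4, s=7): events B2->E, B3->S, B1->T, B4->F; covers B1=T, B2=E, B3=S, B4=F
input #6 (n=1, s=9): events B2->E, B3->S, B1->T, B4->F; covers B1=T, B2=E, B3=S, B4=F
input #7 (n=6, s=10): events B2->E, B3->E, B1->F, B4->T; covers B1=F, B2=E, B3=E, B4=T
input #8 (n=5, s=2): events B2->E, B3->S, B1->T, B4->F; covers B1=T, B2=E, B3=S, B4=F
input #9 (n=12, s=3): events B2->S, B1->T, B4->F; covers B1=T, B2=S, B4=F
pool-wide coverage (8 outcomes): B1=T, B1=F, B2=S, B2=E, B3=S, B3=E, B4=T, B4=F
every size-1 subset falls short of the 8 outcomes (best: 4/8)
every size-2 subset falls short of the 8 outcomes (best: 7/8)
size 3: inputs {2, 4, 7} cover all 8 outcomes, and no lexicographically smaller subset of this size does
Answer: 3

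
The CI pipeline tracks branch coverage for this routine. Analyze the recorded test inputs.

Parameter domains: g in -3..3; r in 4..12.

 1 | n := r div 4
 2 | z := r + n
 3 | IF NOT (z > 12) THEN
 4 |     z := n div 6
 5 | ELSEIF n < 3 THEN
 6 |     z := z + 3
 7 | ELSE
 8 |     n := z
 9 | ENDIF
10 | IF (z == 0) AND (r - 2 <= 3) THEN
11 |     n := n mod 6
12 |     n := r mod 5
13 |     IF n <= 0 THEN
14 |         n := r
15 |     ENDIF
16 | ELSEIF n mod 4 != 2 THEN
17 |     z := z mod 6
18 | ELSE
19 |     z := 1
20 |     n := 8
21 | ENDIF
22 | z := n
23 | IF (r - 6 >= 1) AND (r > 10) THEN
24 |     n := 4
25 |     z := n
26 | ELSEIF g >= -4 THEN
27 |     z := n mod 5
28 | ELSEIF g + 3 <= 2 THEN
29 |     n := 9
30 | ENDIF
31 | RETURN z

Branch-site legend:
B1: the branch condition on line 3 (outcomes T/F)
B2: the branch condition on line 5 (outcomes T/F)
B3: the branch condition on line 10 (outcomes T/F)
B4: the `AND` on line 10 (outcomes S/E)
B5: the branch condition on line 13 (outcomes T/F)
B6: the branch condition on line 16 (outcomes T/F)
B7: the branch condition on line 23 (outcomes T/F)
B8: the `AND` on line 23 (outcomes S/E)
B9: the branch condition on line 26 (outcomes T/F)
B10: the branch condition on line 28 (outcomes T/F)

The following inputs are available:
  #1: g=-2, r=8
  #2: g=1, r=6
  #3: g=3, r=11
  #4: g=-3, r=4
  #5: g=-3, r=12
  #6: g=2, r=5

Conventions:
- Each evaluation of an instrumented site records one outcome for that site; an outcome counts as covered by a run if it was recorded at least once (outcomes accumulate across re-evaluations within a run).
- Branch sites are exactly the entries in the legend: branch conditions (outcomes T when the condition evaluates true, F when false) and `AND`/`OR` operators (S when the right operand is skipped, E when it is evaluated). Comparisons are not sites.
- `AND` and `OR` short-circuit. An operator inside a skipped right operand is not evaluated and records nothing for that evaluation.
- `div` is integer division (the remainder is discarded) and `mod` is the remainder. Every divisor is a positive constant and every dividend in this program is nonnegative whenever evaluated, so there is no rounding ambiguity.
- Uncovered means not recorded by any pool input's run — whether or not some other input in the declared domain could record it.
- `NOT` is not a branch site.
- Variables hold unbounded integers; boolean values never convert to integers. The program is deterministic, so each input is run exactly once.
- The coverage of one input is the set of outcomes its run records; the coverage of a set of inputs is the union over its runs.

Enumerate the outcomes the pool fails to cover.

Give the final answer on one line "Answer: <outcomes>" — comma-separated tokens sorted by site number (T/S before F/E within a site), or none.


run #1 (g=-2, r=8) runs B1->T, B4->E, B3->F, B6->F, B8->E, B7->F, B9->T; records B1=T, B3=F, B4=E, B6=F, B7=F, B8=E, B9=T
run #2 (g=1, r=6) runs B1->T, B4->E, B3->F, B6->T, B8->S, B7->F, B9->T; records B1=T, B3=F, B4=E, B6=T, B7=F, B8=S, B9=T
run #3 (g=3, r=11) runs B1->F, B2->T, B4->S, B3->F, B6->F, B8->E, B7->T; records B1=F, B2=T, B3=F, B4=S, B6=F, B7=T, B8=E
run #4 (g=-3, r=4) runs B1->T, B4->E, B3->T, B5->F, B8->S, B7->F, B9->T; records B1=T, B3=T, B4=E, B5=F, B7=F, B8=S, B9=T
run #5 (g=-3, r=12) runs B1->F, B2->F, B4->S, B3->F, B6->T, B8->E, B7->T; records B1=F, B2=F, B3=F, B4=S, B6=T, B7=T, B8=E
run #6 (g=2, r=5) runs B1->T, B4->E, B3->T, B5->T, B8->S, B7->F, B9->T; records B1=T, B3=T, B4=E, B5=T, B7=F, B8=S, B9=T
union over the pool: B1=T, B1=F, B2=T, B2=F, B3=T, B3=F, B4=S, B4=E, B5=T, B5=F, B6=T, B6=F, B7=T, B7=F, B8=S, B8=E, B9=T
uncovered (3 of 20): B9=F, B10=T, B10=F
Answer: B9=F, B10=T, B10=F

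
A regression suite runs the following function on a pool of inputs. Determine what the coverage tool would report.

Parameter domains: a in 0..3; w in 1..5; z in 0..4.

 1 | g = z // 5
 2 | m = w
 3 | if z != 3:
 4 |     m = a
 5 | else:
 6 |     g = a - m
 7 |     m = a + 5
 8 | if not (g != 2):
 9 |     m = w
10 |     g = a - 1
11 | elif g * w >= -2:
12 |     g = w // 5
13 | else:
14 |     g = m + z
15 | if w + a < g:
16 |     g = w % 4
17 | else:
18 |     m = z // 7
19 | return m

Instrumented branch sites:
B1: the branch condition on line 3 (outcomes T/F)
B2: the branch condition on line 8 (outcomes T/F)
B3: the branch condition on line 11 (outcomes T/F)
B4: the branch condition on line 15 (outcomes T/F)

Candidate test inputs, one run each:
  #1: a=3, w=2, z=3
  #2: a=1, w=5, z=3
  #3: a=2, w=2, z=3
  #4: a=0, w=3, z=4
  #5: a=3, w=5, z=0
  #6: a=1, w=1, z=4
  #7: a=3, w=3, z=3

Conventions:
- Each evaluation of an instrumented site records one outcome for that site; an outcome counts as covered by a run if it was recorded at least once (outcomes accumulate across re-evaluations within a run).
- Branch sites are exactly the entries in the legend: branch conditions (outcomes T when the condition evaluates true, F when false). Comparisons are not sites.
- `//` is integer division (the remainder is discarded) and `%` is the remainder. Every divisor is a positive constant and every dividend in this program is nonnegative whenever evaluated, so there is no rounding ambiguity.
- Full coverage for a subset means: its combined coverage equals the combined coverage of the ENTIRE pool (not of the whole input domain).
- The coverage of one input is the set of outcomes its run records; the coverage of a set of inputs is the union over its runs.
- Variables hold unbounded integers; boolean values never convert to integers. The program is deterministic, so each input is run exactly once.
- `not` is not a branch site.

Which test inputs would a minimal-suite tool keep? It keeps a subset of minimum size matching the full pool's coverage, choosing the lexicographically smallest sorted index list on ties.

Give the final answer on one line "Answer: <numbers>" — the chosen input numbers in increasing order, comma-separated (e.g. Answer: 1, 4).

input #1 (a=3, w=2, z=3): covers B1=F, B2=F, B3=T, B4=F
input #2 (a=1, w=5, z=3): covers B1=F, B2=F, B3=F, B4=T
input #3 (a=2, w=2, z=3): covers B1=F, B2=F, B3=T, B4=F
input #4 (a=0, w=3, z=4): covers B1=T, B2=F, B3=T, B4=F
input #5 (a=3, w=5, z=0): covers B1=T, B2=F, B3=T, B4=F
input #6 (a=1, w=1, z=4): covers B1=T, B2=F, B3=T, B4=F
input #7 (a=3, w=3, z=3): covers B1=F, B2=F, B3=T, B4=F
together the pool reaches 7 outcomes: B1=T, B1=F, B2=F, B3=T, B3=F, B4=T, B4=F
size 1 is not enough: best union over all size-1 subsets is 4/7
the canonical winner is {2, 4}: size 2, full 7-outcome coverage, earliest index list among size-2 covers

Answer: 2, 4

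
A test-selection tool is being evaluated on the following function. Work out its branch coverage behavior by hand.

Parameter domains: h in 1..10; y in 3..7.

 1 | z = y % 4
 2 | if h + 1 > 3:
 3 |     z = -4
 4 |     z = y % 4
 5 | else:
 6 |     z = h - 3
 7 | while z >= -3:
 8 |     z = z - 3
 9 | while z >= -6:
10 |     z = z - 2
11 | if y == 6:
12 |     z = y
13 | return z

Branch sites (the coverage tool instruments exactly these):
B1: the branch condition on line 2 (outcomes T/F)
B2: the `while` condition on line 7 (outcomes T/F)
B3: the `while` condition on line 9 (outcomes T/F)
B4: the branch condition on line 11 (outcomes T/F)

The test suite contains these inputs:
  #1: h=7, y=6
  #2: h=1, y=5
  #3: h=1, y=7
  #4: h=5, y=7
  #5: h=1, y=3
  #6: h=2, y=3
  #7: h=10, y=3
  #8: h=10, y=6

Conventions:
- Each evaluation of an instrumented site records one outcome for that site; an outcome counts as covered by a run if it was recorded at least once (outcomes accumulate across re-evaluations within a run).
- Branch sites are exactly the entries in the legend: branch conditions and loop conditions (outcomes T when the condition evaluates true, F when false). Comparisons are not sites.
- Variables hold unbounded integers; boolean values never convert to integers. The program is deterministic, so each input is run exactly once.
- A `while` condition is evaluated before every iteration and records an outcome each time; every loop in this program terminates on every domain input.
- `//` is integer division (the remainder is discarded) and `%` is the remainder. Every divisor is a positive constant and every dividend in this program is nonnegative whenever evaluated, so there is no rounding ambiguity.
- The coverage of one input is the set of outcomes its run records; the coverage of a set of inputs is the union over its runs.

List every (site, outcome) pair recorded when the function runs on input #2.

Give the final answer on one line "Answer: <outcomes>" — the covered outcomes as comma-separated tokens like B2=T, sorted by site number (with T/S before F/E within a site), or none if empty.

Running input #2 (h=1, y=5), event by event:
  B1->F, B2->T, B2->F, B3->T, B3->F, B4->F
deduplicating events, the covered set is: B1=F, B2=T, B2=F, B3=T, B3=F, B4=F

Answer: B1=F, B2=T, B2=F, B3=T, B3=F, B4=F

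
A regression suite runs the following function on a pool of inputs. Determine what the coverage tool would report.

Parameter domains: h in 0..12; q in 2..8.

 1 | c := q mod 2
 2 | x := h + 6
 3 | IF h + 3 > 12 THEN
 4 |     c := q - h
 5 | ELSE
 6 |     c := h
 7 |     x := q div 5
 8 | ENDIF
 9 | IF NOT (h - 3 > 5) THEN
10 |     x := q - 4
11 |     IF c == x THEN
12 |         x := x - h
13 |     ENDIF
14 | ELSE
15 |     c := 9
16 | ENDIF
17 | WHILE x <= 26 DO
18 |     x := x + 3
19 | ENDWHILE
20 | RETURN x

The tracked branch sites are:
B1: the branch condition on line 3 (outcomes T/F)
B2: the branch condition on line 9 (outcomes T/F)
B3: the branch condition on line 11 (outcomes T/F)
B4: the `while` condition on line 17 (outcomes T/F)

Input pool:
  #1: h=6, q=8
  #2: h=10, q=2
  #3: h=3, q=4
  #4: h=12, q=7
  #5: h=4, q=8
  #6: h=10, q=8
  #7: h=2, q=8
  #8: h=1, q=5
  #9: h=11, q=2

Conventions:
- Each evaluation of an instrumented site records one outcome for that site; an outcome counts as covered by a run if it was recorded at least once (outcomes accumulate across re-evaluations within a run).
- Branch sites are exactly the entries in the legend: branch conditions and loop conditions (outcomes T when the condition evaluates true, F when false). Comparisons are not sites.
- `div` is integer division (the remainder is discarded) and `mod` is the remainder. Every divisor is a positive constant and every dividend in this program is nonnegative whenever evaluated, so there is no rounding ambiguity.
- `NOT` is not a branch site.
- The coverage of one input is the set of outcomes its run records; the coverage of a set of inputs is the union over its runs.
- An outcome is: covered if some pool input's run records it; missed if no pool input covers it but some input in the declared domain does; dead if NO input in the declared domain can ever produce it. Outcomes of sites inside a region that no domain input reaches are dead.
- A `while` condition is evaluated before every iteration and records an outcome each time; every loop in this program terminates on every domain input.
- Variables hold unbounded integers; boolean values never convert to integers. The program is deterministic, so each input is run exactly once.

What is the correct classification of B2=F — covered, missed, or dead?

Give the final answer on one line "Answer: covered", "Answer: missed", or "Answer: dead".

B2=F is recorded by pool input(s) 2, 4, 6, 9 -> covered

Answer: covered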